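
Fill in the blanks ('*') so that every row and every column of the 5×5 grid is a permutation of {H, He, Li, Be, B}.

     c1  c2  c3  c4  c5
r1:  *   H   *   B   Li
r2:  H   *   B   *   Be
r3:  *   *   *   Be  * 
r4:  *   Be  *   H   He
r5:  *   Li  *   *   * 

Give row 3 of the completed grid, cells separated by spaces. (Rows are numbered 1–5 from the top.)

Li B He Be H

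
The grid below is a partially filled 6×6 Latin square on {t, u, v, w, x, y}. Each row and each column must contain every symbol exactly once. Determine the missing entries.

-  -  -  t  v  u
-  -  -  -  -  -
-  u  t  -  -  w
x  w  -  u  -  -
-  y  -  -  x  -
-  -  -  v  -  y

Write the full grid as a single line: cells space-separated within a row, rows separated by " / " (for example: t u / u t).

(r1,c2): row 1 has {t,u,v}; column 2 has {u,w,y}, so it must be x.
(r3,c5): row 3 has {t,u,w}; column 5 has {v,x}, so it must be y.
(r4,c5): row 4 has {u,w,x}; column 5 has {v,x,y}, so it must be t.
(r4,c6): row 4 has {t,u,w,x}; column 6 has {u,w,y}, so it must be v.
(r5,c4): row 5 has {x,y}; column 4 has {t,u,v}, so it must be w.
(r5,c6): row 5 has {w,x,y}; column 6 has {u,v,w,y}, so it must be t.
(r6,c2): row 6 has {v,y}; column 2 has {u,w,x,y}, so it must be t.
(r2,c2): row 2 is empty so far; column 2 has {t,u,w,x,y}, so it must be v.
(r2,c6): row 2 has {v}; column 6 has {t,u,v,w,y}, so it must be x.
(r3,c1): row 3 has {t,u,w,y}; column 1 has {x}, so it must be v.
(r3,c4): row 3 has {t,u,v,w,y}; column 4 has {t,u,v,w}, so it must be x.
(r4,c3): row 4 has {t,u,v,w,x}; column 3 has {t}, so it must be y.
(r5,c1): row 5 has {t,w,x,y}; column 1 has {v,x}, so it must be u.
(r5,c3): row 5 has {t,u,w,x,y}; column 3 has {t,y}, so it must be v.
(r6,c1): row 6 has {t,v,y}; column 1 has {u,v,x}, so it must be w.
(r6,c5): row 6 has {t,v,w,y}; column 5 has {t,v,x,y}, so it must be u.
(r1,c1): row 1 has {t,u,v,x}; column 1 has {u,v,w,x}, so it must be y.
(r1,c3): row 1 has {t,u,v,x,y}; column 3 has {t,v,y}, so it must be w.
(r2,c1): row 2 has {v,x}; column 1 has {u,v,w,x,y}, so it must be t.
(r2,c3): row 2 has {t,v,x}; column 3 has {t,v,w,y}, so it must be u.
(r2,c4): row 2 has {t,u,v,x}; column 4 has {t,u,v,w,x}, so it must be y.
(r2,c5): row 2 has {t,u,v,x,y}; column 5 has {t,u,v,x,y}, so it must be w.
(r6,c3): row 6 has {t,u,v,w,y}; column 3 has {t,u,v,w,y}, so it must be x.

y x w t v u / t v u y w x / v u t x y w / x w y u t v / u y v w x t / w t x v u y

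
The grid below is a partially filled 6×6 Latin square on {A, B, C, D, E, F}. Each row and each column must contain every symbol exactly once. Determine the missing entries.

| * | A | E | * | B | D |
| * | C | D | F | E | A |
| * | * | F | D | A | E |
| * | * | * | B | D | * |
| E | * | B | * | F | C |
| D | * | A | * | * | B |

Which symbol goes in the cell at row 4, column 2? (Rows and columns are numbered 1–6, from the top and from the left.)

E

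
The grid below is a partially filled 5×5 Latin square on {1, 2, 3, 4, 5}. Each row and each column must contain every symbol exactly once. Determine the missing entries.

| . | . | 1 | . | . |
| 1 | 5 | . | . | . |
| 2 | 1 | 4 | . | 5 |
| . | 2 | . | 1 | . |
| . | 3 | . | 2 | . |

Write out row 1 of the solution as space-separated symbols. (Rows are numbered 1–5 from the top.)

3 4 1 5 2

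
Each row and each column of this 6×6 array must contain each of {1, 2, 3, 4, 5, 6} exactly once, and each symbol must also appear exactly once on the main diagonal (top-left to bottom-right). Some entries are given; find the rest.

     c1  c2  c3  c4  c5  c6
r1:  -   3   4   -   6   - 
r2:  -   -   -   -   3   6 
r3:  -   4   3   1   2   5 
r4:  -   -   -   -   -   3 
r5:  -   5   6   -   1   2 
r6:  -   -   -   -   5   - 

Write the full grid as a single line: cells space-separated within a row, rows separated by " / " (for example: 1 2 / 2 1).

(r1,c6) = 1
(r2,c2) = 2
(r3,c1) = 6
(r4,c5) = 4
(r6,c6) = 4
(r1,c1) = 5
(r1,c4) = 2
(r4,c4) = 6
(r6,c4) = 3
(r4,c2) = 1
(r5,c4) = 4
(r6,c2) = 6
(r2,c4) = 5
(r4,c1) = 2
(r4,c3) = 5
(r5,c1) = 3
(r6,c1) = 1
(r6,c3) = 2
(r2,c1) = 4
(r2,c3) = 1

5 3 4 2 6 1 / 4 2 1 5 3 6 / 6 4 3 1 2 5 / 2 1 5 6 4 3 / 3 5 6 4 1 2 / 1 6 2 3 5 4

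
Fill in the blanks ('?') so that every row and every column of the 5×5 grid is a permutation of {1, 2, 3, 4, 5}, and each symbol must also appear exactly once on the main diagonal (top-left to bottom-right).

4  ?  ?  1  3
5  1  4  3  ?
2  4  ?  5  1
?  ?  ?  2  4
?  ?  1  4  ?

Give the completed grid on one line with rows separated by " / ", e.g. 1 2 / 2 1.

(r2,c5) = 2
(r3,c3) = 3
(r4,c3) = 5
(r5,c1) = 3
(r5,c5) = 5
(r1,c3) = 2
(r4,c1) = 1
(r4,c2) = 3
(r5,c2) = 2
(r1,c2) = 5

4 5 2 1 3 / 5 1 4 3 2 / 2 4 3 5 1 / 1 3 5 2 4 / 3 2 1 4 5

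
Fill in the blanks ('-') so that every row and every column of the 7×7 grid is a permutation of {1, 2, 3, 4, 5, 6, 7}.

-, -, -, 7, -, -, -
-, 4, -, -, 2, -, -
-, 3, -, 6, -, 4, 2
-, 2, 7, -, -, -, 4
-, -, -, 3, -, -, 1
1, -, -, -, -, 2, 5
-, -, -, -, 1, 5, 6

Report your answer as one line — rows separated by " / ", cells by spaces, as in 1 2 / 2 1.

2 1 5 7 4 6 3 / 5 4 6 1 2 3 7 / 7 3 1 6 5 4 2 / 6 2 7 5 3 1 4 / 4 5 2 3 6 7 1 / 1 6 3 4 7 2 5 / 3 7 4 2 1 5 6

row 1 has {7}; column 7 has {1,2,4,5,6} — only 3 is left for (r1,c7).
row 2 has {2,4}; column 7 has {1,2,3,4,5,6} — only 7 is left for (r2,c7).
row 6 has {1,2,5}; column 4 has {3,6,7} — only 4 is left for (r6,c4).
row 7 has {1,5,6}; column 2 has {2,3,4} — only 7 is left for (r7,c2).
row 7 has {1,5,6,7}; column 4 has {3,4,6,7} — only 2 is left for (r7,c4).
row 6 has {1,2,4,5}; column 2 has {2,3,4,7} — only 6 is left for (r6,c2).
row 6 has {1,2,4,5,6}; column 3 has {7} — only 3 is left for (r6,c3).
row 6 has {1,2,3,4,5,6}; column 5 has {1,2} — only 7 is left for (r6,c5).
row 7 has {1,2,5,6,7}; column 3 has {3,7} — only 4 is left for (r7,c3).
row 3 has {2,3,4,6}; column 5 has {1,2,7} — only 5 is left for (r3,c5).
row 5 has {1,3}; column 2 has {2,3,4,6,7} — only 5 is left for (r5,c2).
row 7 has {1,2,4,5,6,7}; column 1 has {1} — only 3 is left for (r7,c1).
row 1 has {3,7}; column 2 has {2,3,4,5,6,7} — only 1 is left for (r1,c2).
row 1 has {1,3,7}; column 6 has {2,4,5} — only 6 is left for (r1,c6).
row 3 has {2,3,4,5,6}; column 1 has {1,3} — only 7 is left for (r3,c1).
row 3 has {2,3,4,5,6,7}; column 3 has {3,4,7} — only 1 is left for (r3,c3).
row 5 has {1,3,5}; column 6 has {2,4,5,6} — only 7 is left for (r5,c6).
row 1 has {1,3,6,7}; column 5 has {1,2,5,7} — only 4 is left for (r1,c5).
row 5 has {1,3,5,7}; column 5 has {1,2,4,5,7} — only 6 is left for (r5,c5).
row 4 has {2,4,7}; column 5 has {1,2,4,5,6,7} — only 3 is left for (r4,c5).
row 4 has {2,3,4,7}; column 6 has {2,4,5,6,7} — only 1 is left for (r4,c6).
row 5 has {1,3,5,6,7}; column 3 has {1,3,4,7} — only 2 is left for (r5,c3).
row 1 has {1,3,4,6,7}; column 3 has {1,2,3,4,7} — only 5 is left for (r1,c3).
row 2 has {2,4,7}; column 3 has {1,2,3,4,5,7} — only 6 is left for (r2,c3).
row 2 has {2,4,6,7}; column 6 has {1,2,4,5,6,7} — only 3 is left for (r2,c6).
row 4 has {1,2,3,4,7}; column 4 has {2,3,4,6,7} — only 5 is left for (r4,c4).
row 5 has {1,2,3,5,6,7}; column 1 has {1,3,7} — only 4 is left for (r5,c1).
row 1 has {1,3,4,5,6,7}; column 1 has {1,3,4,7} — only 2 is left for (r1,c1).
row 2 has {2,3,4,6,7}; column 1 has {1,2,3,4,7} — only 5 is left for (r2,c1).
row 2 has {2,3,4,5,6,7}; column 4 has {2,3,4,5,6,7} — only 1 is left for (r2,c4).
row 4 has {1,2,3,4,5,7}; column 1 has {1,2,3,4,5,7} — only 6 is left for (r4,c1).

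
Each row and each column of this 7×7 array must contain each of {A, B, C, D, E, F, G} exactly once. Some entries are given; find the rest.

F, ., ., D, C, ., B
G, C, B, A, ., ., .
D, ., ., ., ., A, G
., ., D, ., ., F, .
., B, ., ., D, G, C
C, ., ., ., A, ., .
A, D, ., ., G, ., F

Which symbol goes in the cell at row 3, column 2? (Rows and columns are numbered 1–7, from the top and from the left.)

F

(r1,c6): row 1 has {B,C,D,F}; column 6 has {A,F,G}, so it must be E.
(r2,c6): row 2 has {A,B,C,G}; column 6 has {A,E,F,G}, so it must be D.
(r2,c7): row 2 has {A,B,C,D,G}; column 7 has {B,C,F,G}, so it must be E.
(r4,c7): row 4 has {D,F}; column 7 has {B,C,E,F,G}, so it must be A.
(r5,c1): row 5 has {B,C,D,G}; column 1 has {A,C,D,F,G}, so it must be E.
(r5,c4): row 5 has {B,C,D,E,G}; column 4 has {A,D}, so it must be F.
(r6,c6): row 6 has {A,C}; column 6 has {A,D,E,F,G}, so it must be B.
(r6,c7): row 6 has {A,B,C}; column 7 has {A,B,C,E,F,G}, so it must be D.
(r7,c6): row 7 has {A,D,F,G}; column 6 has {A,B,D,E,F,G}, so it must be C.
(r2,c5): row 2 has {A,B,C,D,E,G}; column 5 has {A,C,D,G}, so it must be F.
(r4,c1): row 4 has {A,D,F}; column 1 has {A,C,D,E,F,G}, so it must be B.
(r4,c5): row 4 has {A,B,D,F}; column 5 has {A,C,D,F,G}, so it must be E.
(r5,c3): row 5 has {B,C,D,E,F,G}; column 3 has {B,D}, so it must be A.
(r7,c3): row 7 has {A,C,D,F,G}; column 3 has {A,B,D}, so it must be E.
(r7,c4): row 7 has {A,C,D,E,F,G}; column 4 has {A,D,F}, so it must be B.
(r1,c3): row 1 has {B,C,D,E,F}; column 3 has {A,B,D,E}, so it must be G.
(r3,c5): row 3 has {A,D,G}; column 5 has {A,C,D,E,F,G}, so it must be B.
(r4,c2): row 4 has {A,B,D,E,F}; column 2 has {B,C,D}, so it must be G.
(r4,c4): row 4 has {A,B,D,E,F,G}; column 4 has {A,B,D,F}, so it must be C.
(r6,c3): row 6 has {A,B,C,D}; column 3 has {A,B,D,E,G}, so it must be F.
(r1,c2): row 1 has {B,C,D,E,F,G}; column 2 has {B,C,D,G}, so it must be A.
(r3,c3): row 3 has {A,B,D,G}; column 3 has {A,B,D,E,F,G}, so it must be C.
(r3,c4): row 3 has {A,B,C,D,G}; column 4 has {A,B,C,D,F}, so it must be E.
(r6,c2): row 6 has {A,B,C,D,F}; column 2 has {A,B,C,D,G}, so it must be E.
(r6,c4): row 6 has {A,B,C,D,E,F}; column 4 has {A,B,C,D,E,F}, so it must be G.
(r3,c2): row 3 has {A,B,C,D,E,G}; column 2 has {A,B,C,D,E,G}, so it must be F.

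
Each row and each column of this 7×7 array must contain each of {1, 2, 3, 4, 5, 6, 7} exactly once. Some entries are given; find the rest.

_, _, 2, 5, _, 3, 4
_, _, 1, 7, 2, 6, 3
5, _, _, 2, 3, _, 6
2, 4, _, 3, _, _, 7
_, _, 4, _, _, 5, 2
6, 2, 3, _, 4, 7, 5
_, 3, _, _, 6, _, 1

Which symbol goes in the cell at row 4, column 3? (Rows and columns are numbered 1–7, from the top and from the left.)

6

At row 2, column 1: row 2 has {1,2,3,6,7}; column 1 has {2,5,6}; that leaves 4.
At row 2, column 2: row 2 has {1,2,3,4,6,7}; column 2 has {2,3,4}; that leaves 5.
At row 3, column 3: row 3 has {2,3,5,6}; column 3 has {1,2,3,4}; that leaves 7.
At row 4, column 6: row 4 has {2,3,4,7}; column 6 has {3,5,6,7}; that leaves 1.
At row 6, column 4: row 6 has {2,3,4,5,6,7}; column 4 has {2,3,5,7}; that leaves 1.
At row 7, column 1: row 7 has {1,3,6}; column 1 has {2,4,5,6}; that leaves 7.
At row 7, column 3: row 7 has {1,3,6,7}; column 3 has {1,2,3,4,7}; that leaves 5.
At row 7, column 4: row 7 has {1,3,5,6,7}; column 4 has {1,2,3,5,7}; that leaves 4.
At row 7, column 6: row 7 has {1,3,4,5,6,7}; column 6 has {1,3,5,6,7}; that leaves 2.
At row 1, column 1: row 1 has {2,3,4,5}; column 1 has {2,4,5,6,7}; that leaves 1.
At row 1, column 5: row 1 has {1,2,3,4,5}; column 5 has {2,3,4,6}; that leaves 7.
At row 3, column 2: row 3 has {2,3,5,6,7}; column 2 has {2,3,4,5}; that leaves 1.
At row 3, column 6: row 3 has {1,2,3,5,6,7}; column 6 has {1,2,3,5,6,7}; that leaves 4.
At row 4, column 3: row 4 has {1,2,3,4,7}; column 3 has {1,2,3,4,5,7}; that leaves 6.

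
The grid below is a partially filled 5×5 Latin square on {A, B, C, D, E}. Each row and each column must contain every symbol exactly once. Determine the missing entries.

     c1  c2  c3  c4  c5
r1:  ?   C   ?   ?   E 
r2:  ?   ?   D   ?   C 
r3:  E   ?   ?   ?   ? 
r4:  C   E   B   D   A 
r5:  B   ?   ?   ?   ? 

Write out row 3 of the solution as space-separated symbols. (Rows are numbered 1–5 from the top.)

(r1,c3) = A
(r1,c4) = B
(r2,c1) = A
(r2,c2) = B
(r2,c4) = E
(r3,c3) = C
(r3,c4) = A
(r5,c3) = E
(r5,c4) = C
(r5,c5) = D
(r1,c1) = D
(r3,c2) = D
(r3,c5) = B

E D C A B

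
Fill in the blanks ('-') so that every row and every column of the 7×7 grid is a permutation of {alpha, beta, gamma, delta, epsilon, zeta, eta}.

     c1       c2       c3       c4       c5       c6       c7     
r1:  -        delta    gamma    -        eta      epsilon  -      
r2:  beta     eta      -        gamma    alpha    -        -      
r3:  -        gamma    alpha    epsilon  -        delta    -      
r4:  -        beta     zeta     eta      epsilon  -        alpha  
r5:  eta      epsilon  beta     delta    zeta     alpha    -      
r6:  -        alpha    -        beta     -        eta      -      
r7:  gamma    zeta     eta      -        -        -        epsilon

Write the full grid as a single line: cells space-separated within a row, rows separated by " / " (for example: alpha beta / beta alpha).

alpha delta gamma zeta eta epsilon beta / beta eta epsilon gamma alpha zeta delta / zeta gamma alpha epsilon beta delta eta / delta beta zeta eta epsilon gamma alpha / eta epsilon beta delta zeta alpha gamma / epsilon alpha delta beta gamma eta zeta / gamma zeta eta alpha delta beta epsilon

(r2,c6) = zeta
(r2,c7) = delta
(r3,c1) = zeta
(r3,c5) = beta
(r3,c7) = eta
(r4,c1) = delta
(r4,c6) = gamma
(r5,c7) = gamma
(r6,c1) = epsilon
(r6,c3) = delta
(r6,c5) = gamma
(r6,c7) = zeta
(r7,c4) = alpha
(r7,c5) = delta
(r7,c6) = beta
(r1,c1) = alpha
(r1,c4) = zeta
(r1,c7) = beta
(r2,c3) = epsilon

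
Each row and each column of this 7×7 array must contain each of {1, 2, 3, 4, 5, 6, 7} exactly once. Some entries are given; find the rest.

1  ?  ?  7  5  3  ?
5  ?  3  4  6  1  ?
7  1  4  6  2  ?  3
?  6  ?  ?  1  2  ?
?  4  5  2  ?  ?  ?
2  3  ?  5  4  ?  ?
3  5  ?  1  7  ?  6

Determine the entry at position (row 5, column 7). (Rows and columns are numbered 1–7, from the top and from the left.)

Cell (r1,c2): row 1 has {1,3,5,7}; column 2 has {1,3,4,5,6} → 2.
Cell (r1,c3): row 1 has {1,2,3,5,7}; column 3 has {3,4,5} → 6.
Cell (r1,c7): row 1 has {1,2,3,5,6,7}; column 7 has {3,6} → 4.
Cell (r2,c2): row 2 has {1,3,4,5,6}; column 2 has {1,2,3,4,5,6} → 7.
Cell (r2,c7): row 2 has {1,3,4,5,6,7}; column 7 has {3,4,6} → 2.
Cell (r3,c6): row 3 has {1,2,3,4,6,7}; column 6 has {1,2,3} → 5.
Cell (r4,c1): row 4 has {1,2,6}; column 1 has {1,2,3,5,7} → 4.
Cell (r4,c3): row 4 has {1,2,4,6}; column 3 has {3,4,5,6} → 7.
Cell (r4,c4): row 4 has {1,2,4,6,7}; column 4 has {1,2,4,5,6,7} → 3.
Cell (r4,c7): row 4 has {1,2,3,4,6,7}; column 7 has {2,3,4,6} → 5.
Cell (r5,c1): row 5 has {2,4,5}; column 1 has {1,2,3,4,5,7} → 6.
Cell (r5,c5): row 5 has {2,4,5,6}; column 5 has {1,2,4,5,6,7} → 3.
Cell (r5,c6): row 5 has {2,3,4,5,6}; column 6 has {1,2,3,5} → 7.
Cell (r5,c7): row 5 has {2,3,4,5,6,7}; column 7 has {2,3,4,5,6} → 1.

1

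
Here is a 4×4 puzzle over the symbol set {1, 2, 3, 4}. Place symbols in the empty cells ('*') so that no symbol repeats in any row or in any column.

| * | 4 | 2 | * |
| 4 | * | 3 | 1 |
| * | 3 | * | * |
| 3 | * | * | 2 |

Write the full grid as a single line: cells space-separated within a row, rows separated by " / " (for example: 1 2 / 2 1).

(r1,c1): row 1 has {2,4}; column 1 has {3,4}, so it must be 1.
(r1,c4): row 1 has {1,2,4}; column 4 has {1,2}, so it must be 3.
(r2,c2): row 2 has {1,3,4}; column 2 has {3,4}, so it must be 2.
(r3,c1): row 3 has {3}; column 1 has {1,3,4}, so it must be 2.
(r3,c4): row 3 has {2,3}; column 4 has {1,2,3}, so it must be 4.
(r4,c2): row 4 has {2,3}; column 2 has {2,3,4}, so it must be 1.
(r4,c3): row 4 has {1,2,3}; column 3 has {2,3}, so it must be 4.
(r3,c3): row 3 has {2,3,4}; column 3 has {2,3,4}, so it must be 1.

1 4 2 3 / 4 2 3 1 / 2 3 1 4 / 3 1 4 2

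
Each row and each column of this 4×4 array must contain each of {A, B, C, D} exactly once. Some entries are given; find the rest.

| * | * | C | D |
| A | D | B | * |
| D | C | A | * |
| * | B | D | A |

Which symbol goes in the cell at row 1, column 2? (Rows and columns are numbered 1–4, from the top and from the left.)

A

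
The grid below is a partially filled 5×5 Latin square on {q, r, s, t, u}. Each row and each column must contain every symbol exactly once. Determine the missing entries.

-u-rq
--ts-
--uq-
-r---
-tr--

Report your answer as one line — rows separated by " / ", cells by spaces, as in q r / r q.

t u s r q / u q t s r / r s u q t / s r q t u / q t r u s

At row 1, column 3: row 1 has {q,r,u}; column 3 has {r,t,u}; that leaves s.
At row 2, column 2: row 2 has {s,t}; column 2 has {r,t,u}; that leaves q.
At row 3, column 2: row 3 has {q,u}; column 2 has {q,r,t,u}; that leaves s.
At row 4, column 3: row 4 has {r}; column 3 has {r,s,t,u}; that leaves q.
At row 5, column 4: row 5 has {r,t}; column 4 has {q,r,s}; that leaves u.
At row 5, column 5: row 5 has {r,t,u}; column 5 has {q}; that leaves s.
At row 1, column 1: row 1 has {q,r,s,u}; column 1 is empty so far; that leaves t.
At row 3, column 1: row 3 has {q,s,u}; column 1 has {t}; that leaves r.
At row 3, column 5: row 3 has {q,r,s,u}; column 5 has {q,s}; that leaves t.
At row 4, column 4: row 4 has {q,r}; column 4 has {q,r,s,u}; that leaves t.
At row 4, column 5: row 4 has {q,r,t}; column 5 has {q,s,t}; that leaves u.
At row 5, column 1: row 5 has {r,s,t,u}; column 1 has {r,t}; that leaves q.
At row 2, column 1: row 2 has {q,s,t}; column 1 has {q,r,t}; that leaves u.
At row 2, column 5: row 2 has {q,s,t,u}; column 5 has {q,s,t,u}; that leaves r.
At row 4, column 1: row 4 has {q,r,t,u}; column 1 has {q,r,t,u}; that leaves s.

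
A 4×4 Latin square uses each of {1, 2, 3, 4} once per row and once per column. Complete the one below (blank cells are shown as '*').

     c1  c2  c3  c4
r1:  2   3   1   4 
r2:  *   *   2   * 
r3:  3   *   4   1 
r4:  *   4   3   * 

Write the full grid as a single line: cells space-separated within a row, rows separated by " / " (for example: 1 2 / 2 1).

(r2,c2): row 2 has {2}; column 2 has {3,4}, so it must be 1.
(r2,c4): row 2 has {1,2}; column 4 has {1,4}, so it must be 3.
(r3,c2): row 3 has {1,3,4}; column 2 has {1,3,4}, so it must be 2.
(r4,c1): row 4 has {3,4}; column 1 has {2,3}, so it must be 1.
(r4,c4): row 4 has {1,3,4}; column 4 has {1,3,4}, so it must be 2.
(r2,c1): row 2 has {1,2,3}; column 1 has {1,2,3}, so it must be 4.

2 3 1 4 / 4 1 2 3 / 3 2 4 1 / 1 4 3 2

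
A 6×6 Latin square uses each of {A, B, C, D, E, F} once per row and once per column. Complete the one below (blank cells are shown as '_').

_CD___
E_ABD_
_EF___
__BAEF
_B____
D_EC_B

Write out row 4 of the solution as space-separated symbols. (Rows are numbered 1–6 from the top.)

C D B A E F

Cell (r2,c2): row 2 has {A,B,D,E}; column 2 has {B,C,E} → F.
Cell (r2,c6): row 2 has {A,B,D,E,F}; column 6 has {B,F} → C.
Cell (r3,c4): row 3 has {E,F}; column 4 has {A,B,C} → D.
Cell (r3,c6): row 3 has {D,E,F}; column 6 has {B,C,F} → A.
Cell (r4,c1): row 4 has {A,B,E,F}; column 1 has {D,E} → C.
Cell (r4,c2): row 4 has {A,B,C,E,F}; column 2 has {B,C,E,F} → D.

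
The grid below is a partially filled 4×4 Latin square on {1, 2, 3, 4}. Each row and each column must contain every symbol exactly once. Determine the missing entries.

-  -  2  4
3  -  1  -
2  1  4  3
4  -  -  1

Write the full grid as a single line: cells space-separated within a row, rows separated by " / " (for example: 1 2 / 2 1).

row 1 has {2,4}; column 1 has {2,3,4} — only 1 is left for (r1,c1).
row 1 has {1,2,4}; column 2 has {1} — only 3 is left for (r1,c2).
row 2 has {1,3}; column 4 has {1,3,4} — only 2 is left for (r2,c4).
row 4 has {1,4}; column 2 has {1,3} — only 2 is left for (r4,c2).
row 4 has {1,2,4}; column 3 has {1,2,4} — only 3 is left for (r4,c3).
row 2 has {1,2,3}; column 2 has {1,2,3} — only 4 is left for (r2,c2).

1 3 2 4 / 3 4 1 2 / 2 1 4 3 / 4 2 3 1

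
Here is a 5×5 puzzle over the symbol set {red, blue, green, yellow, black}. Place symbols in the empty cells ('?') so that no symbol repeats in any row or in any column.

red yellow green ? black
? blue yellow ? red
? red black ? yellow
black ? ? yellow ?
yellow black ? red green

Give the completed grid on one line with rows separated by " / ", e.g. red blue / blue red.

red yellow green blue black / green blue yellow black red / blue red black green yellow / black green red yellow blue / yellow black blue red green

row 1 has {red,green,yellow,black}; column 4 has {red,yellow} — only blue is left for (r1,c4).
row 2 has {red,blue,yellow}; column 1 has {red,yellow,black} — only green is left for (r2,c1).
row 2 has {red,blue,green,yellow}; column 4 has {red,blue,yellow} — only black is left for (r2,c4).
row 3 has {red,yellow,black}; column 1 has {red,green,yellow,black} — only blue is left for (r3,c1).
row 3 has {red,blue,yellow,black}; column 4 has {red,blue,yellow,black} — only green is left for (r3,c4).
row 4 has {yellow,black}; column 2 has {red,blue,yellow,black} — only green is left for (r4,c2).
row 4 has {green,yellow,black}; column 5 has {red,green,yellow,black} — only blue is left for (r4,c5).
row 5 has {red,green,yellow,black}; column 3 has {green,yellow,black} — only blue is left for (r5,c3).
row 4 has {blue,green,yellow,black}; column 3 has {blue,green,yellow,black} — only red is left for (r4,c3).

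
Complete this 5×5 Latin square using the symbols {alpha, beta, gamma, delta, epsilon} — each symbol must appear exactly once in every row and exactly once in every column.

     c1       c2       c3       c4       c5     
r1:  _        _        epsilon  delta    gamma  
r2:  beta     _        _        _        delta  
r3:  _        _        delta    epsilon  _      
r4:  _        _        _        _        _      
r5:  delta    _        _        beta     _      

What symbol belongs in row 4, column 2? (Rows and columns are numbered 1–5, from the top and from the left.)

delta

(r1,c1) = alpha
(r1,c2) = beta
(r3,c1) = gamma
(r3,c2) = alpha
(r3,c5) = beta
(r4,c1) = epsilon
(r4,c5) = alpha
(r5,c5) = epsilon
(r4,c4) = gamma
(r5,c2) = gamma
(r5,c3) = alpha
(r2,c2) = epsilon
(r2,c3) = gamma
(r2,c4) = alpha
(r4,c2) = delta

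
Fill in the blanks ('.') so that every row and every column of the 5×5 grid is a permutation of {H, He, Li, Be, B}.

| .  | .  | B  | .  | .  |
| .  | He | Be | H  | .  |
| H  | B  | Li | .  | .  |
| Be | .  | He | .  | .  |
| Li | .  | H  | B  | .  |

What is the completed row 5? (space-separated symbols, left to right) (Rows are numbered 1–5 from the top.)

Li Be H B He

(r1,c1) = He
(r2,c1) = B
(r2,c5) = Li
(r4,c4) = Li
(r5,c2) = Be
(r5,c5) = He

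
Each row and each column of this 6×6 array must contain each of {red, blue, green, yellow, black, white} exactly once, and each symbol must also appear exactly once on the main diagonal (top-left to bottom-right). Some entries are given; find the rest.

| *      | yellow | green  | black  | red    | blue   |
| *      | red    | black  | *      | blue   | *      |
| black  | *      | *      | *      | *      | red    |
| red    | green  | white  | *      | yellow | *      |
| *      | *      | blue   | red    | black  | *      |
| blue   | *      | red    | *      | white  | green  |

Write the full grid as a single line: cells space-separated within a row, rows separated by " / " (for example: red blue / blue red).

white yellow green black red blue / yellow red black green blue white / black blue yellow white green red / red green white blue yellow black / green white blue red black yellow / blue black red yellow white green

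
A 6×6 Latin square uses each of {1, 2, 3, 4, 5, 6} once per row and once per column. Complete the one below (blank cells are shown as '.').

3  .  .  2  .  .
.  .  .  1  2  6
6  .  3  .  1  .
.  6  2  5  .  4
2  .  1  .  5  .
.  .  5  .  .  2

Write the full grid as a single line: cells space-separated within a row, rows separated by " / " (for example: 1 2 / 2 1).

3 5 6 2 4 1 / 5 3 4 1 2 6 / 6 2 3 4 1 5 / 1 6 2 5 3 4 / 2 4 1 6 5 3 / 4 1 5 3 6 2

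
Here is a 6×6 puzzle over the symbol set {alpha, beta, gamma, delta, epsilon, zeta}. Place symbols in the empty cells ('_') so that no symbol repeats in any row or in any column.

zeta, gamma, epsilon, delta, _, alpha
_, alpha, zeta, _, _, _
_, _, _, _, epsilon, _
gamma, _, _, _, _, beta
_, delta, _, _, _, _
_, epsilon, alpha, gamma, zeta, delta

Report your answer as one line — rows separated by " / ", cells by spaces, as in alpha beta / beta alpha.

zeta gamma epsilon delta beta alpha / epsilon alpha zeta beta delta gamma / delta beta gamma alpha epsilon zeta / gamma zeta delta epsilon alpha beta / alpha delta beta zeta gamma epsilon / beta epsilon alpha gamma zeta delta

(r1,c5) = beta
(r4,c2) = zeta
(r4,c3) = delta
(r4,c5) = alpha
(r5,c5) = gamma
(r6,c1) = beta
(r2,c5) = delta
(r3,c2) = beta
(r3,c3) = gamma
(r3,c6) = zeta
(r4,c4) = epsilon
(r5,c3) = beta
(r5,c6) = epsilon
(r2,c1) = epsilon
(r2,c4) = beta
(r2,c6) = gamma
(r3,c4) = alpha
(r5,c1) = alpha
(r5,c4) = zeta
(r3,c1) = delta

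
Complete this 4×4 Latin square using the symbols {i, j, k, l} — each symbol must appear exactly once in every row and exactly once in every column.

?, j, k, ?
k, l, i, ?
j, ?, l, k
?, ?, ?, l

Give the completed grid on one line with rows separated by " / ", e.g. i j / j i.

l j k i / k l i j / j i l k / i k j l

(r1,c4) = i
(r2,c4) = j
(r3,c2) = i
(r4,c1) = i
(r4,c2) = k
(r4,c3) = j
(r1,c1) = l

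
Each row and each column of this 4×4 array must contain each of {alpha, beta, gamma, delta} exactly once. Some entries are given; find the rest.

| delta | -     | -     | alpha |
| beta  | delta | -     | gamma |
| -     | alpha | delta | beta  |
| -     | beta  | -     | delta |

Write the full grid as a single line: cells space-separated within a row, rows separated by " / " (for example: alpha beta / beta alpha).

delta gamma beta alpha / beta delta alpha gamma / gamma alpha delta beta / alpha beta gamma delta

Cell (r1,c2): row 1 has {alpha,delta}; column 2 has {alpha,beta,delta} → gamma.
Cell (r1,c3): row 1 has {alpha,gamma,delta}; column 3 has {delta} → beta.
Cell (r2,c3): row 2 has {beta,gamma,delta}; column 3 has {beta,delta} → alpha.
Cell (r3,c1): row 3 has {alpha,beta,delta}; column 1 has {beta,delta} → gamma.
Cell (r4,c1): row 4 has {beta,delta}; column 1 has {beta,gamma,delta} → alpha.
Cell (r4,c3): row 4 has {alpha,beta,delta}; column 3 has {alpha,beta,delta} → gamma.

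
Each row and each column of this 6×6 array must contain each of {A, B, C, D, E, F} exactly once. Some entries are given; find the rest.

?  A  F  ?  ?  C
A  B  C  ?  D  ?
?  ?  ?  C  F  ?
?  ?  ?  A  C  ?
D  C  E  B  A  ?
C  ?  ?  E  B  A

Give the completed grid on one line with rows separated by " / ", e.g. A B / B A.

(r1,c4) = D
(r1,c5) = E
(r2,c4) = F
(r2,c6) = E
(r5,c6) = F
(r6,c3) = D
(r1,c1) = B
(r3,c1) = E
(r3,c2) = D
(r3,c6) = B
(r4,c1) = F
(r4,c2) = E
(r4,c3) = B
(r4,c6) = D
(r6,c2) = F
(r3,c3) = A

B A F D E C / A B C F D E / E D A C F B / F E B A C D / D C E B A F / C F D E B A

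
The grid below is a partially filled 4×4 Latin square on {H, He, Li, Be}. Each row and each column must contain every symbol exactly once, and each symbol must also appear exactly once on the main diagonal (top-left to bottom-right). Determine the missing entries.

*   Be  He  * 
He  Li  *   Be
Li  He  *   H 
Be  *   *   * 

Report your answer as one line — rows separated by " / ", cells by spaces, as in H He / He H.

H Be He Li / He Li H Be / Li He Be H / Be H Li He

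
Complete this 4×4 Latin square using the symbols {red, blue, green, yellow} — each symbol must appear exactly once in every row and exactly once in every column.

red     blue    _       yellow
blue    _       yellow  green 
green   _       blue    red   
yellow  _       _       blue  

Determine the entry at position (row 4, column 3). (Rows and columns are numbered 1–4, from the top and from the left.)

row 1 has {red,blue,yellow}; column 3 has {blue,yellow} — only green is left for (r1,c3).
row 2 has {blue,green,yellow}; column 2 has {blue} — only red is left for (r2,c2).
row 3 has {red,blue,green}; column 2 has {red,blue} — only yellow is left for (r3,c2).
row 4 has {blue,yellow}; column 2 has {red,blue,yellow} — only green is left for (r4,c2).
row 4 has {blue,green,yellow}; column 3 has {blue,green,yellow} — only red is left for (r4,c3).

red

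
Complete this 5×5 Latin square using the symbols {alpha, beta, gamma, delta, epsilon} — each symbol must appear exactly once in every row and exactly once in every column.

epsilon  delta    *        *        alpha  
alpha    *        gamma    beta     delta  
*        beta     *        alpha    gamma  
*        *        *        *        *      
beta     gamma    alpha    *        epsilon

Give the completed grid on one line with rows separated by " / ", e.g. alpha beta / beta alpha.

epsilon delta beta gamma alpha / alpha epsilon gamma beta delta / delta beta epsilon alpha gamma / gamma alpha delta epsilon beta / beta gamma alpha delta epsilon

(r1,c3) = beta
(r1,c4) = gamma
(r2,c2) = epsilon
(r3,c1) = delta
(r3,c3) = epsilon
(r4,c1) = gamma
(r4,c2) = alpha
(r4,c3) = delta
(r4,c4) = epsilon
(r4,c5) = beta
(r5,c4) = delta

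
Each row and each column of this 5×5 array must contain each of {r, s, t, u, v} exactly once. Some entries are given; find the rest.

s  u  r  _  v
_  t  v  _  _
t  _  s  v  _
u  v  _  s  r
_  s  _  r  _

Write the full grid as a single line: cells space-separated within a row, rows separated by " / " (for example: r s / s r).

s u r t v / r t v u s / t r s v u / u v t s r / v s u r t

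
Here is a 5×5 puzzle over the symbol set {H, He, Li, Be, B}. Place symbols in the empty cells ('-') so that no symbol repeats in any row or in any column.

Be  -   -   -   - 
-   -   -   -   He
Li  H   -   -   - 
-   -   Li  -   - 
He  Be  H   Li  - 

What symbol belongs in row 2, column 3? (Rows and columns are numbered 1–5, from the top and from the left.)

Be

row 5 has {H,He,Li,Be}; column 5 has {He} — only B is left for (r5,c5).
row 3 has {H,Li}; column 5 has {He,B} — only Be is left for (r3,c5).
row 4 has {Li}; column 5 has {He,Be,B} — only H is left for (r4,c5).
row 1 has {Be}; column 5 has {H,He,Be,B} — only Li is left for (r1,c5).
row 4 has {H,Li}; column 1 has {He,Li,Be} — only B is left for (r4,c1).
row 4 has {H,Li,B}; column 2 has {H,Be} — only He is left for (r4,c2).
row 4 has {H,He,Li,B}; column 4 has {Li} — only Be is left for (r4,c4).
row 1 has {Li,Be}; column 2 has {H,He,Be} — only B is left for (r1,c2).
row 1 has {Li,Be,B}; column 3 has {H,Li} — only He is left for (r1,c3).
row 1 has {He,Li,Be,B}; column 4 has {Li,Be} — only H is left for (r1,c4).
row 2 has {He}; column 1 has {He,Li,Be,B} — only H is left for (r2,c1).
row 2 has {H,He}; column 2 has {H,He,Be,B} — only Li is left for (r2,c2).
row 2 has {H,He,Li}; column 4 has {H,Li,Be} — only B is left for (r2,c4).
row 3 has {H,Li,Be}; column 3 has {H,He,Li} — only B is left for (r3,c3).
row 3 has {H,Li,Be,B}; column 4 has {H,Li,Be,B} — only He is left for (r3,c4).
row 2 has {H,He,Li,B}; column 3 has {H,He,Li,B} — only Be is left for (r2,c3).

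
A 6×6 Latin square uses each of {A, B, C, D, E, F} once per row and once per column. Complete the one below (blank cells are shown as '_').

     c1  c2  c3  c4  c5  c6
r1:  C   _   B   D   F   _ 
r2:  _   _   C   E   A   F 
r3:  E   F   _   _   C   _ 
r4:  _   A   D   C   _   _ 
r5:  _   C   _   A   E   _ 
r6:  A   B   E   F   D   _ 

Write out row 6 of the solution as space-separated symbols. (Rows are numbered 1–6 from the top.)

A B E F D C

(r1,c2): row 1 has {B,C,D,F}; column 2 has {A,B,C,F}, so it must be E.
(r1,c6): row 1 has {B,C,D,E,F}; column 6 has {F}, so it must be A.
(r2,c2): row 2 has {A,C,E,F}; column 2 has {A,B,C,E,F}, so it must be D.
(r3,c3): row 3 has {C,E,F}; column 3 has {B,C,D,E}, so it must be A.
(r3,c4): row 3 has {A,C,E,F}; column 4 has {A,C,D,E,F}, so it must be B.
(r3,c6): row 3 has {A,B,C,E,F}; column 6 has {A,F}, so it must be D.
(r4,c5): row 4 has {A,C,D}; column 5 has {A,C,D,E,F}, so it must be B.
(r4,c6): row 4 has {A,B,C,D}; column 6 has {A,D,F}, so it must be E.
(r5,c3): row 5 has {A,C,E}; column 3 has {A,B,C,D,E}, so it must be F.
(r5,c6): row 5 has {A,C,E,F}; column 6 has {A,D,E,F}, so it must be B.
(r6,c6): row 6 has {A,B,D,E,F}; column 6 has {A,B,D,E,F}, so it must be C.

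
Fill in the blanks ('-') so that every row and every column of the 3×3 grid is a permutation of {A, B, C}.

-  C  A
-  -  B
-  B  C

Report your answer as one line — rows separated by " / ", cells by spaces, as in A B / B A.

B C A / C A B / A B C

At row 1, column 1: row 1 has {A,C}; column 1 is empty so far; that leaves B.
At row 2, column 2: row 2 has {B}; column 2 has {B,C}; that leaves A.
At row 3, column 1: row 3 has {B,C}; column 1 has {B}; that leaves A.
At row 2, column 1: row 2 has {A,B}; column 1 has {A,B}; that leaves C.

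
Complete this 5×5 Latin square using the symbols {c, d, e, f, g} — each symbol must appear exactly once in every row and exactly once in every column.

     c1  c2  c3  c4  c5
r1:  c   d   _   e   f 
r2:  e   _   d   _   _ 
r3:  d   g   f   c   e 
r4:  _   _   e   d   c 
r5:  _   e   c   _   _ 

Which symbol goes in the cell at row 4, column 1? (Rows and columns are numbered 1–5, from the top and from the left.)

g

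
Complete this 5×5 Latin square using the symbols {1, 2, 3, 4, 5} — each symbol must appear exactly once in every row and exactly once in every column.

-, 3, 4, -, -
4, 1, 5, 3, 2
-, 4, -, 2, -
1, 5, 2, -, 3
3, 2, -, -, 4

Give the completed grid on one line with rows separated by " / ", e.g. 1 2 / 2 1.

2 3 4 1 5 / 4 1 5 3 2 / 5 4 3 2 1 / 1 5 2 4 3 / 3 2 1 5 4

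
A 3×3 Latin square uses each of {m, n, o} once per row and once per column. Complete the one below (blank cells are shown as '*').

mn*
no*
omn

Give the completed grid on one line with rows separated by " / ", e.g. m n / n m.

m n o / n o m / o m n

(r1,c3): row 1 has {m,n}; column 3 has {n}, so it must be o.
(r2,c3): row 2 has {n,o}; column 3 has {n,o}, so it must be m.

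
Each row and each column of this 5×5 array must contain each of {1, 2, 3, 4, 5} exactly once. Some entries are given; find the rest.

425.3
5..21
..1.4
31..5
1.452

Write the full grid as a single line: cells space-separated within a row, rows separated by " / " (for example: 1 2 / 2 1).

4 2 5 1 3 / 5 4 3 2 1 / 2 5 1 3 4 / 3 1 2 4 5 / 1 3 4 5 2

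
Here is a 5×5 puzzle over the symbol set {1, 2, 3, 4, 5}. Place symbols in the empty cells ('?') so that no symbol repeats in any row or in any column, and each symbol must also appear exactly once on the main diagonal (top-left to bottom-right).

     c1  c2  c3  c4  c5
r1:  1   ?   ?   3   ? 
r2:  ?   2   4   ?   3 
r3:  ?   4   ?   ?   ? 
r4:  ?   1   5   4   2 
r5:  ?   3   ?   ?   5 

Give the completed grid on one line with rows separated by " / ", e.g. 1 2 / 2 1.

(r1,c2) = 5
(r1,c3) = 2
(r1,c5) = 4
(r2,c1) = 5
(r2,c4) = 1
(r3,c3) = 3
(r3,c5) = 1
(r4,c1) = 3
(r5,c3) = 1
(r5,c4) = 2
(r3,c1) = 2
(r3,c4) = 5
(r5,c1) = 4

1 5 2 3 4 / 5 2 4 1 3 / 2 4 3 5 1 / 3 1 5 4 2 / 4 3 1 2 5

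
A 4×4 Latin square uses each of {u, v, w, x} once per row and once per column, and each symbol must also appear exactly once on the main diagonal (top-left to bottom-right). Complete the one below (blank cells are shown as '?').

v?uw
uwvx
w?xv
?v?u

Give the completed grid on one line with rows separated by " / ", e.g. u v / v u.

(r1,c2) = x
(r3,c2) = u
(r4,c1) = x
(r4,c3) = w

v x u w / u w v x / w u x v / x v w u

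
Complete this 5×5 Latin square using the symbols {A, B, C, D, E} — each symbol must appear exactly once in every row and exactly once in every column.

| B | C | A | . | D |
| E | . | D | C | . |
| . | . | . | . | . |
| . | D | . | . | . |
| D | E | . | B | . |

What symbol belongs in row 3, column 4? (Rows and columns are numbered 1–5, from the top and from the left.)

D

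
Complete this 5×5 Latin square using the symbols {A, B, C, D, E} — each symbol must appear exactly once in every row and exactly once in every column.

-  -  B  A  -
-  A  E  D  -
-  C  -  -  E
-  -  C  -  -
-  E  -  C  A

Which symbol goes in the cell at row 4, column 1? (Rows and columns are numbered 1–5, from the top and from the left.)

A

(r1,c2) = D
(r1,c5) = C
(r2,c5) = B
(r3,c4) = B
(r4,c2) = B
(r4,c4) = E
(r4,c5) = D
(r5,c3) = D
(r1,c1) = E
(r2,c1) = C
(r3,c3) = A
(r4,c1) = A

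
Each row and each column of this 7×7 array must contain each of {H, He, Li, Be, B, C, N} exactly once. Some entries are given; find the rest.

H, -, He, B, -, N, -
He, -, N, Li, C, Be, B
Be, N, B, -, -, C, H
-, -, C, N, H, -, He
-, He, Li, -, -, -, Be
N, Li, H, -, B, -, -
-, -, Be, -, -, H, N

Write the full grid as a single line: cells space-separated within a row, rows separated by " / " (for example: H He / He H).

H C He B Be N Li / He H N Li C Be B / Be N B He Li C H / B Be C N H Li He / C He Li H N B Be / N Li H Be B He C / Li B Be C He H N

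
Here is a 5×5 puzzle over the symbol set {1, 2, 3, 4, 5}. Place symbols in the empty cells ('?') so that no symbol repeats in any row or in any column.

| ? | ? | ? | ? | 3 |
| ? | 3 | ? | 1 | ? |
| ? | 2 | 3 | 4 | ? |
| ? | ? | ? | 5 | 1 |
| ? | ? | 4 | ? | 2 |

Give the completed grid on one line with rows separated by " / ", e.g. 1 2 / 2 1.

4 5 1 2 3 / 2 3 5 1 4 / 1 2 3 4 5 / 3 4 2 5 1 / 5 1 4 3 2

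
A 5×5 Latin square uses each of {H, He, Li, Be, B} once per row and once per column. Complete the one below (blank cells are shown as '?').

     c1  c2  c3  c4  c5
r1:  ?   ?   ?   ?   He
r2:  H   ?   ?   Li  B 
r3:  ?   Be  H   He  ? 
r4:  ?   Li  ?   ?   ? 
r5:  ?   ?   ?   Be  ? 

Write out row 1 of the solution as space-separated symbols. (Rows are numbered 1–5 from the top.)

Be H Li B He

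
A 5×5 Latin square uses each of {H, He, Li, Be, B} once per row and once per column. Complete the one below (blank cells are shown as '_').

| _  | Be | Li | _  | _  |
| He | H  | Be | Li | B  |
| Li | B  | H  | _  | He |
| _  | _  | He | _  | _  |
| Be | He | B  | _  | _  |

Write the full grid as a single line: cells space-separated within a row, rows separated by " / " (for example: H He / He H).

B Be Li He H / He H Be Li B / Li B H Be He / H Li He B Be / Be He B H Li

(r1,c5) = H
(r3,c4) = Be
(r4,c2) = Li
(r4,c5) = Be
(r5,c4) = H
(r5,c5) = Li
(r1,c1) = B
(r1,c4) = He
(r4,c1) = H
(r4,c4) = B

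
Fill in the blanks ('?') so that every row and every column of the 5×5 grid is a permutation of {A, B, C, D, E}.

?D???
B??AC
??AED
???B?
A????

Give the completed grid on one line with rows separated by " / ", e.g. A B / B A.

E D B C A / B E D A C / C B A E D / D A C B E / A C E D B

row 1 has {D}; column 4 has {A,B,E} — only C is left for (r1,c4).
row 2 has {A,B,C}; column 2 has {D} — only E is left for (r2,c2).
row 2 has {A,B,C,E}; column 3 has {A} — only D is left for (r2,c3).
row 3 has {A,D,E}; column 1 has {A,B} — only C is left for (r3,c1).
row 3 has {A,C,D,E}; column 2 has {D,E} — only B is left for (r3,c2).
row 5 has {A}; column 2 has {B,D,E} — only C is left for (r5,c2).
row 5 has {A,C}; column 4 has {A,B,C,E} — only D is left for (r5,c4).
row 1 has {C,D}; column 1 has {A,B,C} — only E is left for (r1,c1).
row 1 has {C,D,E}; column 3 has {A,D} — only B is left for (r1,c3).
row 1 has {B,C,D,E}; column 5 has {C,D} — only A is left for (r1,c5).
row 4 has {B}; column 1 has {A,B,C,E} — only D is left for (r4,c1).
row 4 has {B,D}; column 2 has {B,C,D,E} — only A is left for (r4,c2).
row 4 has {A,B,D}; column 5 has {A,C,D} — only E is left for (r4,c5).
row 5 has {A,C,D}; column 3 has {A,B,D} — only E is left for (r5,c3).
row 5 has {A,C,D,E}; column 5 has {A,C,D,E} — only B is left for (r5,c5).
row 4 has {A,B,D,E}; column 3 has {A,B,D,E} — only C is left for (r4,c3).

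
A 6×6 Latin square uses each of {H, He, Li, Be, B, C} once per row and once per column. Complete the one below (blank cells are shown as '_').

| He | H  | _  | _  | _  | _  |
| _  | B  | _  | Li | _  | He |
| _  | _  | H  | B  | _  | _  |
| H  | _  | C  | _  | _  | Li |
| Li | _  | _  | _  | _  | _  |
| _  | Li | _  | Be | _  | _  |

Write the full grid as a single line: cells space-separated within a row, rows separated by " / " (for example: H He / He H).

At row 1, column 4: row 1 has {H,He}; column 4 has {Li,Be,B}; that leaves C.
At row 2, column 3: row 2 has {He,Li,B}; column 3 has {H,C}; that leaves Be.
At row 4, column 4: row 4 has {H,Li,C}; column 4 has {Li,Be,B,C}; that leaves He.
At row 5, column 4: row 5 has {Li}; column 4 has {He,Li,Be,B,C}; that leaves H.
At row 2, column 1: row 2 has {He,Li,Be,B}; column 1 has {H,He,Li}; that leaves C.
At row 2, column 5: row 2 has {He,Li,Be,B,C}; column 5 is empty so far; that leaves H.
At row 3, column 1: row 3 has {H,B}; column 1 has {H,He,Li,C}; that leaves Be.
At row 3, column 6: row 3 has {H,Be,B}; column 6 has {He,Li}; that leaves C.
At row 4, column 2: row 4 has {H,He,Li,C}; column 2 has {H,Li,B}; that leaves Be.
At row 4, column 5: row 4 has {H,He,Li,Be,C}; column 5 has {H}; that leaves B.
At row 6, column 1: row 6 has {Li,Be}; column 1 has {H,He,Li,Be,C}; that leaves B.
At row 6, column 3: row 6 has {Li,Be,B}; column 3 has {H,Be,C}; that leaves He.
At row 6, column 5: row 6 has {He,Li,Be,B}; column 5 has {H,B}; that leaves C.
At row 6, column 6: row 6 has {He,Li,Be,B,C}; column 6 has {He,Li,C}; that leaves H.
At row 3, column 2: row 3 has {H,Be,B,C}; column 2 has {H,Li,Be,B}; that leaves He.
At row 3, column 5: row 3 has {H,He,Be,B,C}; column 5 has {H,B,C}; that leaves Li.
At row 5, column 2: row 5 has {H,Li}; column 2 has {H,He,Li,Be,B}; that leaves C.
At row 5, column 3: row 5 has {H,Li,C}; column 3 has {H,He,Be,C}; that leaves B.
At row 5, column 6: row 5 has {H,Li,B,C}; column 6 has {H,He,Li,C}; that leaves Be.
At row 1, column 3: row 1 has {H,He,C}; column 3 has {H,He,Be,B,C}; that leaves Li.
At row 1, column 5: row 1 has {H,He,Li,C}; column 5 has {H,Li,B,C}; that leaves Be.
At row 1, column 6: row 1 has {H,He,Li,Be,C}; column 6 has {H,He,Li,Be,C}; that leaves B.
At row 5, column 5: row 5 has {H,Li,Be,B,C}; column 5 has {H,Li,Be,B,C}; that leaves He.

He H Li C Be B / C B Be Li H He / Be He H B Li C / H Be C He B Li / Li C B H He Be / B Li He Be C H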